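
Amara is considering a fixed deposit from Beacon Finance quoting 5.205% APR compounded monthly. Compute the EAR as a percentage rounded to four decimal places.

EAR = (1 + 0.05205/12)^12 − 1.
= 1.053310 − 1 = 5.3310%.

5.3310%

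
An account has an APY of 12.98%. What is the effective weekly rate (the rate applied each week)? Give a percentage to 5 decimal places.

0.23497%

The per-week rate i satisfies (1 + i)^52 = 1 + 0.1298.
i = 1.1298^(1/52) − 1 = 0.0023497 = 0.23497%.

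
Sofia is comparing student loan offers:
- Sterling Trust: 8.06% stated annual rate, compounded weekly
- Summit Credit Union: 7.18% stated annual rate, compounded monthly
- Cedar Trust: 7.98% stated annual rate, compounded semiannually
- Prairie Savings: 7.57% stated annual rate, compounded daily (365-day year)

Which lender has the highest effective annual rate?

Sterling Trust: (1 + 0.0806/52)^52 − 1 = 8.387%
Summit Credit Union: (1 + 0.0718/12)^12 − 1 = 7.421%
Cedar Trust: (1 + 0.0798/2)^2 − 1 = 8.139%
Prairie Savings: (1 + 0.0757/365)^365 − 1 = 7.863%
The highest effective annual rate is Sterling Trust at 8.387%.

Sterling Trust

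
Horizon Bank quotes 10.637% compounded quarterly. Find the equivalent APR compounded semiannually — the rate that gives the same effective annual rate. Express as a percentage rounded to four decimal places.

EAR = (1 + 0.10637/4)^4 − 1 = 0.110689.
Solve (1 + r/2)^2 = 1.110689: r/2 = 1.110689^(1/2) − 1 = 0.053892, so r = 0.107784 = 10.7784%.

10.7784%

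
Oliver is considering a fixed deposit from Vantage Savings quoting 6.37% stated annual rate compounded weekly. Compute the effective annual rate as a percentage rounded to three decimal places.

6.573%

EAR = (1 + 0.0637/52)^52 − 1.
= (1 + 0.001225)^52 − 1 = 1.065731 − 1 = 6.573%.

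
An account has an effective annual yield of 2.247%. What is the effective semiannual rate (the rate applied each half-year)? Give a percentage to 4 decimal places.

The per-half-year rate i satisfies (1 + i)^2 = 1 + 0.02247.
i = 1.02247^(1/2) − 1 = 0.0111726 = 1.1173%.

1.1173%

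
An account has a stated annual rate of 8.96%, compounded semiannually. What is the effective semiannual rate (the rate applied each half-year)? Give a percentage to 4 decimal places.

4.4800%

With a nominal annual rate compounded semiannually, the periodic rate is the nominal rate divided by 2.
i = 0.0896 / 2 = 0.0448000 = 4.4800%.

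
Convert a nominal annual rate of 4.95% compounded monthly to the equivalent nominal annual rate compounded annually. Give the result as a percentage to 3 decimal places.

5.064%

EAR = (1 + 0.0495/12)^12 − 1 = 0.050639.
Compounded annually, the equivalent nominal rate is the EAR itself: 5.064%.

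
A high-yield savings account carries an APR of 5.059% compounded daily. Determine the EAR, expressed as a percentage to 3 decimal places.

5.189%

EAR = (1 + 0.05059/365)^365 − 1.
= 1.051888 − 1 = 5.189%.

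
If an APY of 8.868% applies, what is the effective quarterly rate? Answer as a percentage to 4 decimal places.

2.1469%

The per-quarter rate i satisfies (1 + i)^4 = 1 + 0.08868.
i = 1.08868^(1/4) − 1 = 0.0214687 = 2.1469%.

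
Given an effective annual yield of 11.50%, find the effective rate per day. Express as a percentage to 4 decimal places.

The per-day rate i satisfies (1 + i)^365 = 1 + 0.1150.
i = 1.1150^(1/365) − 1 = 0.0002983 = 0.0298%.

0.0298%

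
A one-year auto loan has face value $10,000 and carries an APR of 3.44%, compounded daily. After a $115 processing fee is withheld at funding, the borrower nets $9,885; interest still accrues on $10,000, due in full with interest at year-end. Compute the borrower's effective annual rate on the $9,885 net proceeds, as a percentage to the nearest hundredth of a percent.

4.70%

Amount owed after one year: 10,000 × (1 + 0.0344/365)^365 = 10,000 × 1.034997 = $10,349.97.
Effective rate on net proceeds: 10,349.97 / 9,885 − 1 = 0.047038 = 4.70%.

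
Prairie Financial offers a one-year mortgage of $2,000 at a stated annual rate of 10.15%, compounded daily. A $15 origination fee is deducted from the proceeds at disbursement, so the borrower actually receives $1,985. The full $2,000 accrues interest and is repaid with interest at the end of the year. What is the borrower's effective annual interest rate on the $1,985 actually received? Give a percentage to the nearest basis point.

11.52%

Amount owed after one year: 2,000 × (1 + 0.1015/365)^365 = 2,000 × 1.106814 = $2,213.63.
Effective rate on net proceeds: 2,213.63 / 1,985 − 1 = 0.115178 = 11.52%.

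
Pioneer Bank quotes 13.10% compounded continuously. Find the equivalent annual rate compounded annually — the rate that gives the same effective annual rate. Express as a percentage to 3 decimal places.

EAR under continuous compounding: e^0.1310 − 1 = 0.139968.
Compounded annually, the equivalent nominal rate is the EAR itself: 13.997%.

13.997%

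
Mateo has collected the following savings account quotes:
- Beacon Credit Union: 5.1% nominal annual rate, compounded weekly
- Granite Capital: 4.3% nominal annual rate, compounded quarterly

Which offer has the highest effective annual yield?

Beacon Credit Union: (1 + 0.051/52)^52 − 1 = 5.230%
Granite Capital: (1 + 0.043/4)^4 − 1 = 4.370%
The highest effective annual rate is Beacon Credit Union at 5.230%.

Beacon Credit Union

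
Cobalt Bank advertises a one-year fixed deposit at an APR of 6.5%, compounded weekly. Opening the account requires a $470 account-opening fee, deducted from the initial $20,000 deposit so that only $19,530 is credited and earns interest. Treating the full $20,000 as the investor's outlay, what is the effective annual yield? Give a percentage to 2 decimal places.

4.20%

Value after one year: 19,530 × (1 + 0.065/52)^52 = 19,530 × 1.067116 = $20,840.77.
Effective yield on the $20,000 outlay: 20,840.77 / 20,000 − 1 = 0.042038 = 4.20%.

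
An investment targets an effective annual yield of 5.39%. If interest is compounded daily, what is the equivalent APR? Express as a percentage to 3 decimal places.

(1 + r/365)^365 − 1 = 0.0539, so 1 + r/365 = 1.0539^(1/365).
r/365 = 0.000144, so r = 0.052501 = 5.250%.

5.250%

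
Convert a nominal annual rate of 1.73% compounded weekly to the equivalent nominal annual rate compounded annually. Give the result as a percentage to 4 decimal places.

1.7448%

EAR = (1 + 0.0173/52)^52 − 1 = 0.017448.
Compounded annually, the equivalent nominal rate is the EAR itself: 1.7448%.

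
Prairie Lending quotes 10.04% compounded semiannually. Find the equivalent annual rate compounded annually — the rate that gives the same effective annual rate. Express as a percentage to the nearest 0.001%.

EAR = (1 + 0.1004/2)^2 − 1 = 0.102920.
Compounded annually, the equivalent nominal rate is the EAR itself: 10.292%.

10.292%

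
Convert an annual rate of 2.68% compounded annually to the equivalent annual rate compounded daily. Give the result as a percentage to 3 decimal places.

Compounded annually, EAR = nominal = 0.026800.
Solve (1 + r/365)^365 = 1.026800: r/365 = 1.026800^(1/365) − 1 = 0.000072, so r = 0.026448 = 2.645%.

2.645%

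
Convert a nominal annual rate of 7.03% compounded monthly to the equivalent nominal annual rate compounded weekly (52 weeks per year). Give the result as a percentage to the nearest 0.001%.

7.014%

EAR = (1 + 0.0703/12)^12 − 1 = 0.072610.
Solve (1 + r/52)^52 = 1.072610: r/52 = 1.072610^(1/52) − 1 = 0.001349, so r = 0.070142 = 7.014%.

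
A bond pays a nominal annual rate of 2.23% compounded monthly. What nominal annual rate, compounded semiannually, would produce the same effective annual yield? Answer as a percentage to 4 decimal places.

EAR = (1 + 0.0223/12)^12 − 1 = 0.022529.
Solve (1 + r/2)^2 = 1.022529: r/2 = 1.022529^(1/2) − 1 = 0.011202, so r = 0.022404 = 2.2404%.

2.2404%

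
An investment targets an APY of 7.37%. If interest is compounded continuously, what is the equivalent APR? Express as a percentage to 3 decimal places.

7.111%

Continuous: nominal r satisfies e^r − 1 = 0.0737.
r = ln(1 + 0.0737) = ln(1.0737) = 0.071111 = 7.111%.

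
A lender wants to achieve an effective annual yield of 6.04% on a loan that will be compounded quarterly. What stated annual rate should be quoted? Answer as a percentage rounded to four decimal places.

(1 + r/4)^4 − 1 = 0.0604, so 1 + r/4 = 1.0604^(1/4).
r/4 = 0.014770, so r = 0.059078 = 5.9078%.

5.9078%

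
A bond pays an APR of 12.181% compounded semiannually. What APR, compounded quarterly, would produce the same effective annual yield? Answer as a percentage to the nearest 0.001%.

12.001%

EAR = (1 + 0.12181/2)^2 − 1 = 0.125519.
Solve (1 + r/4)^4 = 1.125519: r/4 = 1.125519^(1/4) − 1 = 0.030002, so r = 0.120010 = 12.001%.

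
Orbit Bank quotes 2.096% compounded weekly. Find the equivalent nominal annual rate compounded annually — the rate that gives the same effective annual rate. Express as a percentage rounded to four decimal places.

EAR = (1 + 0.02096/52)^52 − 1 = 0.021177.
Compounded annually, the equivalent nominal rate is the EAR itself: 2.1177%.

2.1177%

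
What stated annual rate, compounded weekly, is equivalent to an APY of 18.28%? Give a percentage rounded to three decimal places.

16.816%

(1 + r/52)^52 − 1 = 0.1828, so 1 + r/52 = 1.1828^(1/52).
r/52 = 0.003234, so r = 0.168156 = 16.816%.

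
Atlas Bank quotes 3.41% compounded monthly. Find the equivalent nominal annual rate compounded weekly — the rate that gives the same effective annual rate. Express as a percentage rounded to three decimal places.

3.406%

EAR = (1 + 0.0341/12)^12 − 1 = 0.034638.
Solve (1 + r/52)^52 = 1.034638: r/52 = 1.034638^(1/52) − 1 = 0.000655, so r = 0.034063 = 3.406%.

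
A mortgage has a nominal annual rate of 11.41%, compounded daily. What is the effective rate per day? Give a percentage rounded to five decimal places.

0.03126%

With a nominal annual rate compounded daily, the periodic rate is the nominal rate divided by 365.
i = 0.1141 / 365 = 0.0003126 = 0.03126%.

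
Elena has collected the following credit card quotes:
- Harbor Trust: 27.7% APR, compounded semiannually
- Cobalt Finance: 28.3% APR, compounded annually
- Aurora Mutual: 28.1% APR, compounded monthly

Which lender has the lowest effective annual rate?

Harbor Trust: (1 + 0.277/2)^2 − 1 = 29.618%
Cobalt Finance: compounded annually, EAR = 28.300%
Aurora Mutual: (1 + 0.281/12)^12 − 1 = 32.017%
The lowest effective annual rate is Cobalt Finance at 28.300%.

Cobalt Finance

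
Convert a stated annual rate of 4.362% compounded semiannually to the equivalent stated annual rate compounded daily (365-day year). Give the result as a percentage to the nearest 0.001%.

4.315%

EAR = (1 + 0.04362/2)^2 − 1 = 0.044096.
Solve (1 + r/365)^365 = 1.044096: r/365 = 1.044096^(1/365) − 1 = 0.000118, so r = 0.043154 = 4.315%.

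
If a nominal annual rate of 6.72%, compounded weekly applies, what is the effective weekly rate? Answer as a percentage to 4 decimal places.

With a nominal annual rate compounded weekly, the periodic rate is the nominal rate divided by 52.
i = 0.0672 / 52 = 0.0012923 = 0.1292%.

0.1292%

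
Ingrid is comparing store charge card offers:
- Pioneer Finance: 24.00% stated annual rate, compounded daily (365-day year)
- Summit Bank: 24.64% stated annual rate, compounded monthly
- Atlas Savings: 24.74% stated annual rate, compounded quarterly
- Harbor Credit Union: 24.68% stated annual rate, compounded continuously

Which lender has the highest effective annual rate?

Harbor Credit Union

Pioneer Finance: (1 + 0.2400/365)^365 − 1 = 27.115%
Summit Bank: (1 + 0.2464/12)^12 − 1 = 27.622%
Atlas Savings: (1 + 0.2474/4)^4 − 1 = 27.131%
Harbor Credit Union: e^0.2468 − 1 = 27.992%
The highest effective annual rate is Harbor Credit Union at 27.992%.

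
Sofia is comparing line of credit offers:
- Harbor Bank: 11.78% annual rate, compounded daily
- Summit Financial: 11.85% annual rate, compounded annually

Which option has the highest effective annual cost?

Harbor Bank: (1 + 0.1178/365)^365 − 1 = 12.500%
Summit Financial: compounded annually, EAR = 11.850%
The highest effective annual rate is Harbor Bank at 12.500%.

Harbor Bank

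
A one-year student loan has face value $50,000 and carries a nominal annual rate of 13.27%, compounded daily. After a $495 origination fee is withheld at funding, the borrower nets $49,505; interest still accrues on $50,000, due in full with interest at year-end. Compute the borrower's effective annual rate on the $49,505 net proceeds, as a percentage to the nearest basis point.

Amount owed after one year: 50,000 × (1 + 0.1327/365)^365 = 50,000 × 1.141880 = $57,093.99.
Effective rate on net proceeds: 57,093.99 / 49,505 − 1 = 0.153297 = 15.33%.

15.33%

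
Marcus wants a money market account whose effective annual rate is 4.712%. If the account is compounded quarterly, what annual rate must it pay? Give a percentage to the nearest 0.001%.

(1 + r/4)^4 − 1 = 0.04712, so 1 + r/4 = 1.04712^(1/4).
r/4 = 0.011577, so r = 0.046310 = 4.631%.

4.631%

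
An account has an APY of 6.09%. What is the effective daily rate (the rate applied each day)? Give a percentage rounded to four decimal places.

The per-day rate i satisfies (1 + i)^365 = 1 + 0.0609.
i = 1.0609^(1/365) − 1 = 0.0001620 = 0.0162%.

0.0162%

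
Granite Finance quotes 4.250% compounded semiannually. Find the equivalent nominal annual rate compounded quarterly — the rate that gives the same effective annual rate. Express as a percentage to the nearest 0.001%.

EAR = (1 + 0.04250/2)^2 − 1 = 0.042952.
Solve (1 + r/4)^4 = 1.042952: r/4 = 1.042952^(1/4) − 1 = 0.010569, so r = 0.042277 = 4.228%.

4.228%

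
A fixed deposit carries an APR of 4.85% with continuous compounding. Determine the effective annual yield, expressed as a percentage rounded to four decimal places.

With continuous compounding, EAR = e^0.0485 − 1.
e^0.0485 = 1.049695, so EAR = 0.049695 = 4.9695%.

4.9695%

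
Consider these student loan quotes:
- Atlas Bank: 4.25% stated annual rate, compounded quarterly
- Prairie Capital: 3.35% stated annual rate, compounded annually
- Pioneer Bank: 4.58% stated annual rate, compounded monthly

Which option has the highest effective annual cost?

Pioneer Bank

Atlas Bank: (1 + 0.0425/4)^4 − 1 = 4.318%
Prairie Capital: compounded annually, EAR = 3.350%
Pioneer Bank: (1 + 0.0458/12)^12 − 1 = 4.677%
The highest effective annual rate is Pioneer Bank at 4.677%.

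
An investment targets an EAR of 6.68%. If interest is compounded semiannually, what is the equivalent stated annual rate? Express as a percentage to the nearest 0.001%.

(1 + r/2)^2 − 1 = 0.0668, so 1 + r/2 = 1.0668^(1/2).
r/2 = 0.032860, so r = 0.065720 = 6.572%.

6.572%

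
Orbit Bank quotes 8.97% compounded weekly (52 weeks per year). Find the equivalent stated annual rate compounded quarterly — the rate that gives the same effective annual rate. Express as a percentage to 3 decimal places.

EAR = (1 + 0.0897/52)^52 − 1 = 0.093762.
Solve (1 + r/4)^4 = 1.093762: r/4 = 1.093762^(1/4) − 1 = 0.022659, so r = 0.090634 = 9.063%.

9.063%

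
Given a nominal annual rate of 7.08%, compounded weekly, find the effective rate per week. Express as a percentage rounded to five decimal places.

With a nominal annual rate compounded weekly, the periodic rate is the nominal rate divided by 52.
i = 0.0708 / 52 = 0.0013615 = 0.13615%.

0.13615%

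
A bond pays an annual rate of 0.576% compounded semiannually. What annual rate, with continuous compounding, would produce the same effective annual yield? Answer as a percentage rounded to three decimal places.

EAR = (1 + 0.00576/2)^2 − 1 = 0.005768.
Equivalent continuous rate: r = ln(1 + 0.005768) = 0.005752 = 0.575%.

0.575%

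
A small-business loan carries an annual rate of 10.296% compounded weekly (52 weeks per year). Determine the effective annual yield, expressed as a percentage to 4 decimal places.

10.8334%

EAR = (1 + 0.10296/52)^52 − 1.
= (1 + 0.001980)^52 − 1 = 1.108334 − 1 = 10.8334%.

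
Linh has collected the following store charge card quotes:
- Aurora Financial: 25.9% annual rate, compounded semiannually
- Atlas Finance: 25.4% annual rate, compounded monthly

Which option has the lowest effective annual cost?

Aurora Financial

Aurora Financial: (1 + 0.259/2)^2 − 1 = 27.577%
Atlas Finance: (1 + 0.254/12)^12 − 1 = 28.576%
The lowest effective annual rate is Aurora Financial at 27.577%.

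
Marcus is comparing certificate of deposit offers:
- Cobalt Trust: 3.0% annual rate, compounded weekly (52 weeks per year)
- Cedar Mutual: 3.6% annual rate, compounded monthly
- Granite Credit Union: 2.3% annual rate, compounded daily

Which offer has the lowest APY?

Cobalt Trust: (1 + 0.030/52)^52 − 1 = 3.045%
Cedar Mutual: (1 + 0.036/12)^12 − 1 = 3.660%
Granite Credit Union: (1 + 0.023/365)^365 − 1 = 2.327%
The lowest effective annual rate is Granite Credit Union at 2.327%.

Granite Credit Union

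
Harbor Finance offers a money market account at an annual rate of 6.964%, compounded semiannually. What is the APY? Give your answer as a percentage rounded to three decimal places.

7.085%

EAR = (1 + 0.06964/2)^2 − 1.
= 1.070852 − 1 = 7.085%.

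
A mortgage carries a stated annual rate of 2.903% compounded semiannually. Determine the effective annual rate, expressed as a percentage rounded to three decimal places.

2.924%

EAR = (1 + 0.02903/2)^2 − 1.
= 1.029241 − 1 = 2.924%.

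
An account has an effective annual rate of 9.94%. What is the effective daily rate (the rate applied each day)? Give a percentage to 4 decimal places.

0.0260%

The per-day rate i satisfies (1 + i)^365 = 1 + 0.0994.
i = 1.0994^(1/365) − 1 = 0.0002597 = 0.0260%.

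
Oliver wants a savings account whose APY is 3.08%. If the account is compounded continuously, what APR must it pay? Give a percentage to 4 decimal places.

Continuous: nominal r satisfies e^r − 1 = 0.0308.
r = ln(1 + 0.0308) = ln(1.0308) = 0.030335 = 3.0335%.

3.0335%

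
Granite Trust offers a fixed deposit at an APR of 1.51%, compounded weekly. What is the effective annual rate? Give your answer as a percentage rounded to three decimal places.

1.521%

EAR = (1 + 0.0151/52)^52 − 1.
= 1.015212 − 1 = 1.521%.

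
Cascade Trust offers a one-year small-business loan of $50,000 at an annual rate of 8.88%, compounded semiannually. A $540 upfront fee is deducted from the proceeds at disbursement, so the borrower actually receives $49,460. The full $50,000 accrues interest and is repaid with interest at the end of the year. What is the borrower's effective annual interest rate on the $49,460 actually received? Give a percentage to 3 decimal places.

Amount owed after one year: 50,000 × (1 + 0.0888/2)^2 = 50,000 × 1.090771 = $54,538.57.
Effective rate on net proceeds: 54,538.57 / 49,460 − 1 = 0.102680 = 10.268%.

10.268%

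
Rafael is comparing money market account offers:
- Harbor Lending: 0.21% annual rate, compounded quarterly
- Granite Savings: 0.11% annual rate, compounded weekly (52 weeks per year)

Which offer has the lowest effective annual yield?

Harbor Lending: (1 + 0.0021/4)^4 − 1 = 0.210%
Granite Savings: (1 + 0.0011/52)^52 − 1 = 0.110%
The lowest effective annual rate is Granite Savings at 0.110%.

Granite Savings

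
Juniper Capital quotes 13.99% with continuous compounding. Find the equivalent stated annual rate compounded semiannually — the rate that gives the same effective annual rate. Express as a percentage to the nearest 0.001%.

EAR under continuous compounding: e^0.1399 − 1 = 0.150159.
Solve (1 + r/2)^2 = 1.150159: r/2 = 1.150159^(1/2) − 1 = 0.072455, so r = 0.144909 = 14.491%.

14.491%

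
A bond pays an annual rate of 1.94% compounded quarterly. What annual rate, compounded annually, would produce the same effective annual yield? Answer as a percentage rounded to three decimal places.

1.954%

EAR = (1 + 0.0194/4)^4 − 1 = 0.019542.
Compounded annually, the equivalent nominal rate is the EAR itself: 1.954%.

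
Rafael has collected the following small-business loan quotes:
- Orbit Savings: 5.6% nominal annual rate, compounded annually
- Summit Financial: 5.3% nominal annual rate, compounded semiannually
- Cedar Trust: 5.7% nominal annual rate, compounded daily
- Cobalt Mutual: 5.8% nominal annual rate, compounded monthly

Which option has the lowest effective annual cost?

Summit Financial

Orbit Savings: compounded annually, EAR = 5.600%
Summit Financial: (1 + 0.053/2)^2 − 1 = 5.370%
Cedar Trust: (1 + 0.057/365)^365 − 1 = 5.865%
Cobalt Mutual: (1 + 0.058/12)^12 − 1 = 5.957%
The lowest effective annual rate is Summit Financial at 5.370%.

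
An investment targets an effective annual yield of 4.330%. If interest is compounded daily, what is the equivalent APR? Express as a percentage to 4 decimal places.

4.2391%

(1 + r/365)^365 − 1 = 0.04330, so 1 + r/365 = 1.04330^(1/365).
r/365 = 0.000116, so r = 0.042391 = 4.2391%.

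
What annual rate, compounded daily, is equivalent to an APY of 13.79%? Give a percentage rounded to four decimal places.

12.9207%

(1 + r/365)^365 − 1 = 0.1379, so 1 + r/365 = 1.1379^(1/365).
r/365 = 0.000354, so r = 0.129207 = 12.9207%.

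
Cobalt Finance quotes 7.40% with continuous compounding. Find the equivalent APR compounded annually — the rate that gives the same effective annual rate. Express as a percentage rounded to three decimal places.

7.681%

EAR under continuous compounding: e^0.0740 − 1 = 0.076807.
Compounded annually, the equivalent nominal rate is the EAR itself: 7.681%.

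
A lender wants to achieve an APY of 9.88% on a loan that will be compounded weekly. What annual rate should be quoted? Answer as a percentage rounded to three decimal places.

(1 + r/52)^52 − 1 = 0.0988, so 1 + r/52 = 1.0988^(1/52).
r/52 = 0.001814, so r = 0.094304 = 9.430%.

9.430%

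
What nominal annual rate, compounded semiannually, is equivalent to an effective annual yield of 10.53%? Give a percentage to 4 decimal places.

10.2665%

(1 + r/2)^2 − 1 = 0.1053, so 1 + r/2 = 1.1053^(1/2).
r/2 = 0.051332, so r = 0.102665 = 10.2665%.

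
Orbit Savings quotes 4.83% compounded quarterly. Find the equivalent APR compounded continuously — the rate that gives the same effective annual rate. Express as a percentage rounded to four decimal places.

EAR = (1 + 0.0483/4)^4 − 1 = 0.049182.
Equivalent continuous rate: r = ln(1 + 0.049182) = 0.048011 = 4.8011%.

4.8011%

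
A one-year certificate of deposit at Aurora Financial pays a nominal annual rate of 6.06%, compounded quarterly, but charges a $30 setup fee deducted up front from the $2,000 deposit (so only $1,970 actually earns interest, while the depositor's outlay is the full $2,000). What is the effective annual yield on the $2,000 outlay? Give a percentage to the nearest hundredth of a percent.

4.61%

Value after one year: 1,970 × (1 + 0.0606/4)^4 = 1,970 × 1.061991 = $2,092.12.
Effective yield on the $2,000 outlay: 2,092.12 / 2,000 − 1 = 0.046061 = 4.61%.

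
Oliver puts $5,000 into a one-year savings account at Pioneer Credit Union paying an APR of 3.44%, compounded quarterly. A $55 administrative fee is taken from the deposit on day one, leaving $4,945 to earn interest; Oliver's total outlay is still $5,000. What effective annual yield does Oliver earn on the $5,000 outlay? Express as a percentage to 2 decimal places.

Value after one year: 4,945 × (1 + 0.0344/4)^4 = 4,945 × 1.034846 = $5,117.32.
Effective yield on the $5,000 outlay: 5,117.32 / 5,000 − 1 = 0.023463 = 2.35%.

2.35%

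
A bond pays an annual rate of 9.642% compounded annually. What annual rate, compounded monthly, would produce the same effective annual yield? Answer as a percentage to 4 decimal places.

Compounded annually, EAR = nominal = 0.096420.
Solve (1 + r/12)^12 = 1.096420: r/12 = 1.096420^(1/12) − 1 = 0.007700, so r = 0.092404 = 9.2404%.

9.2404%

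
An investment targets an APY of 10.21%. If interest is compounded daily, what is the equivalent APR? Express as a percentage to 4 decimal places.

(1 + r/365)^365 − 1 = 0.1021, so 1 + r/365 = 1.1021^(1/365).
r/365 = 0.000266, so r = 0.097230 = 9.7230%.

9.7230%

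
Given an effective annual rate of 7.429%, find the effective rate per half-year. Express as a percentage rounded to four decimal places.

3.6480%

The per-half-year rate i satisfies (1 + i)^2 = 1 + 0.07429.
i = 1.07429^(1/2) − 1 = 0.0364796 = 3.6480%.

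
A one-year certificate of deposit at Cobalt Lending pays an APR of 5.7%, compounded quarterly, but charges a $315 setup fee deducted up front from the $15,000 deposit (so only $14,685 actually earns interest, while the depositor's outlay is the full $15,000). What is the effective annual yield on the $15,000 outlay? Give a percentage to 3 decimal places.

3.601%

Value after one year: 14,685 × (1 + 0.057/4)^4 = 14,685 × 1.058230 = $15,540.11.
Effective yield on the $15,000 outlay: 15,540.11 / 15,000 − 1 = 0.036007 = 3.601%.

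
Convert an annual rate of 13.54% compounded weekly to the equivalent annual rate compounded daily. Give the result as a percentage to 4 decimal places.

13.5249%

EAR = (1 + 0.1354/52)^52 − 1 = 0.144793.
Solve (1 + r/365)^365 = 1.144793: r/365 = 1.144793^(1/365) − 1 = 0.000371, so r = 0.135249 = 13.5249%.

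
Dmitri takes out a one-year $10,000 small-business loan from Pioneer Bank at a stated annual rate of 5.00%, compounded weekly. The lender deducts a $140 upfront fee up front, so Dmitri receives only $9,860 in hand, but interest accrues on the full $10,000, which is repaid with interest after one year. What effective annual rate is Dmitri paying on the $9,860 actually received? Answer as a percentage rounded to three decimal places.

6.617%

Amount owed after one year: 10,000 × (1 + 0.0500/52)^52 = 10,000 × 1.051246 = $10,512.46.
Effective rate on net proceeds: 10,512.46 / 9,860 − 1 = 0.066172 = 6.617%.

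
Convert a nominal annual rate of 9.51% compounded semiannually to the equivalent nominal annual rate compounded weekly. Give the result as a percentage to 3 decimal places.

EAR = (1 + 0.0951/2)^2 − 1 = 0.097361.
Solve (1 + r/52)^52 = 1.097361: r/52 = 1.097361^(1/52) − 1 = 0.001788, so r = 0.092991 = 9.299%.

9.299%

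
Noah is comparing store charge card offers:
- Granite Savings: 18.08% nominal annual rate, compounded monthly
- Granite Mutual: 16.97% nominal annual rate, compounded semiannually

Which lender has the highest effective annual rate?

Granite Savings

Granite Savings: (1 + 0.1808/12)^12 − 1 = 19.656%
Granite Mutual: (1 + 0.1697/2)^2 − 1 = 17.690%
The highest effective annual rate is Granite Savings at 19.656%.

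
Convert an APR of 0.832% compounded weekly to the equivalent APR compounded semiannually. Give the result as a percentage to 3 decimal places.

EAR = (1 + 0.00832/52)^52 − 1 = 0.008354.
Solve (1 + r/2)^2 = 1.008354: r/2 = 1.008354^(1/2) − 1 = 0.004168, so r = 0.008337 = 0.834%.

0.834%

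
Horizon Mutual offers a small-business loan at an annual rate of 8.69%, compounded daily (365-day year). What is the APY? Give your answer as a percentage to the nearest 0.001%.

9.078%

EAR = (1 + 0.0869/365)^365 − 1.
= (1 + 0.000238)^365 − 1 = 1.090776 − 1 = 9.078%.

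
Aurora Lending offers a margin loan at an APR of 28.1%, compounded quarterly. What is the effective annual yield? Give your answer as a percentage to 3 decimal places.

31.202%

EAR = (1 + 0.281/4)^4 − 1.
= 1.312021 − 1 = 31.202%.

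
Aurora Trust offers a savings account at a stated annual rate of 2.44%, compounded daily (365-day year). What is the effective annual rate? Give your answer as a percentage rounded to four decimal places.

EAR = (1 + 0.0244/365)^365 − 1.
= 1.024699 − 1 = 2.4699%.

2.4699%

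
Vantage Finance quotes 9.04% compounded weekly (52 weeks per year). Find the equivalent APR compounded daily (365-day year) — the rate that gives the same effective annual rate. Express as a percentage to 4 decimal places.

9.0333%

EAR = (1 + 0.0904/52)^52 − 1 = 0.094526.
Solve (1 + r/365)^365 = 1.094526: r/365 = 1.094526^(1/365) − 1 = 0.000247, so r = 0.090333 = 9.0333%.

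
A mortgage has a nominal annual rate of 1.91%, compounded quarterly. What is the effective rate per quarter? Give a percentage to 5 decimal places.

With a nominal annual rate compounded quarterly, the periodic rate is the nominal rate divided by 4.
i = 0.0191 / 4 = 0.0047750 = 0.47750%.

0.47750%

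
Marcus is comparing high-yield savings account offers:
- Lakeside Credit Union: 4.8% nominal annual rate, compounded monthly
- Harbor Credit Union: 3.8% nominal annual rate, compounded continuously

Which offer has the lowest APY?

Lakeside Credit Union: (1 + 0.048/12)^12 − 1 = 4.907%
Harbor Credit Union: e^0.038 − 1 = 3.873%
The lowest effective annual rate is Harbor Credit Union at 3.873%.

Harbor Credit Union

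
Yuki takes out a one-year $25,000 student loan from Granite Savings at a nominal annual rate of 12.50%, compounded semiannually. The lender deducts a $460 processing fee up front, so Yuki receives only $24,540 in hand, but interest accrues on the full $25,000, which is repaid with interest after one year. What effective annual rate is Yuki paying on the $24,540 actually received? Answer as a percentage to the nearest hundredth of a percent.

15.01%

Amount owed after one year: 25,000 × (1 + 0.1250/2)^2 = 25,000 × 1.128906 = $28,222.66.
Effective rate on net proceeds: 28,222.66 / 24,540 − 1 = 0.150067 = 15.01%.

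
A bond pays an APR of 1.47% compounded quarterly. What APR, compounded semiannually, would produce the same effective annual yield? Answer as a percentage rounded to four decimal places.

1.4727%

EAR = (1 + 0.0147/4)^4 − 1 = 0.014781.
Solve (1 + r/2)^2 = 1.014781: r/2 = 1.014781^(1/2) − 1 = 0.007364, so r = 0.014727 = 1.4727%.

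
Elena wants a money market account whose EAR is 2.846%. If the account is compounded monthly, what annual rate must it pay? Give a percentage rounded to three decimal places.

(1 + r/12)^12 − 1 = 0.02846, so 1 + r/12 = 1.02846^(1/12).
r/12 = 0.002341, so r = 0.028095 = 2.810%.

2.810%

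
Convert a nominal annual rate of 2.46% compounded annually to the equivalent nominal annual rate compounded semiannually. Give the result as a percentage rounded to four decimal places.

Compounded annually, EAR = nominal = 0.024600.
Solve (1 + r/2)^2 = 1.024600: r/2 = 1.024600^(1/2) − 1 = 0.012225, so r = 0.024451 = 2.4451%.

2.4451%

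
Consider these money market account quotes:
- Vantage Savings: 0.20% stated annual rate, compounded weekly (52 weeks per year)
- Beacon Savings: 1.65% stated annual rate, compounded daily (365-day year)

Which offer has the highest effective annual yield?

Vantage Savings: (1 + 0.0020/52)^52 − 1 = 0.200%
Beacon Savings: (1 + 0.0165/365)^365 − 1 = 1.664%
The highest effective annual rate is Beacon Savings at 1.664%.

Beacon Savings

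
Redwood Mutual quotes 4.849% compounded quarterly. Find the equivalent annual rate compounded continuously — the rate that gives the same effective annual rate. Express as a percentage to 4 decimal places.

4.8198%

EAR = (1 + 0.04849/4)^4 − 1 = 0.049379.
Equivalent continuous rate: r = ln(1 + 0.049379) = 0.048198 = 4.8198%.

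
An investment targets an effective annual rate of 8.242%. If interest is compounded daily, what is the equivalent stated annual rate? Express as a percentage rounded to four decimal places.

7.9208%

(1 + r/365)^365 − 1 = 0.08242, so 1 + r/365 = 1.08242^(1/365).
r/365 = 0.000217, so r = 0.079208 = 7.9208%.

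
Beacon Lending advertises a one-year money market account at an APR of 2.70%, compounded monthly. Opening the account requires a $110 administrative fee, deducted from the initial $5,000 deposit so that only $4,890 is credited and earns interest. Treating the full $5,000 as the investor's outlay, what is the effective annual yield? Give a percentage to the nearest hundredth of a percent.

0.47%

Value after one year: 4,890 × (1 + 0.0270/12)^12 = 4,890 × 1.027337 = $5,023.68.
Effective yield on the $5,000 outlay: 5,023.68 / 5,000 − 1 = 0.004735 = 0.47%.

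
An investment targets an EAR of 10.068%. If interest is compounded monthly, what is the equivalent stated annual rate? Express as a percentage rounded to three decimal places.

9.631%

(1 + r/12)^12 − 1 = 0.10068, so 1 + r/12 = 1.10068^(1/12).
r/12 = 0.008026, so r = 0.096313 = 9.631%.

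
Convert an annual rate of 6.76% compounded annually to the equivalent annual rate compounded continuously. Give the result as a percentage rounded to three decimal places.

6.541%

Compounded annually, EAR = nominal = 0.067600.
Equivalent continuous rate: r = ln(1 + 0.067600) = 0.065413 = 6.541%.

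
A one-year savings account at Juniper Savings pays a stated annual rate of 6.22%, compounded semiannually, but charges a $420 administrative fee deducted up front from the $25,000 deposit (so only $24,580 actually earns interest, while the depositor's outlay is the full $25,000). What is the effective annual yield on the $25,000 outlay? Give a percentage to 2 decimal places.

4.53%

Value after one year: 24,580 × (1 + 0.0622/2)^2 = 24,580 × 1.063167 = $26,132.65.
Effective yield on the $25,000 outlay: 26,132.65 / 25,000 − 1 = 0.045306 = 4.53%.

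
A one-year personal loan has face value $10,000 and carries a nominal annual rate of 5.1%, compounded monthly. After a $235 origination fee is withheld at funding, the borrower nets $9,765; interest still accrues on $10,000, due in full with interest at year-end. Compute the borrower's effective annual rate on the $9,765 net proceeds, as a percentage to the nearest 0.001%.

7.753%

Amount owed after one year: 10,000 × (1 + 0.051/12)^12 = 10,000 × 1.052209 = $10,522.09.
Effective rate on net proceeds: 10,522.09 / 9,765 − 1 = 0.077531 = 7.753%.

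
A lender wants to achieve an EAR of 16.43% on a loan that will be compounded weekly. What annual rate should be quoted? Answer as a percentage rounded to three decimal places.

15.234%

(1 + r/52)^52 − 1 = 0.1643, so 1 + r/52 = 1.1643^(1/52).
r/52 = 0.002930, so r = 0.152343 = 15.234%.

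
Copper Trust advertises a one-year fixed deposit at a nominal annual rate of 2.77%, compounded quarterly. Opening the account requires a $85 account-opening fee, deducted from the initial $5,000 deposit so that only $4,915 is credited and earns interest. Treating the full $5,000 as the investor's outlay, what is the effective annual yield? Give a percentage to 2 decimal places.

1.05%

Value after one year: 4,915 × (1 + 0.0277/4)^4 = 4,915 × 1.027989 = $5,052.57.
Effective yield on the $5,000 outlay: 5,052.57 / 5,000 − 1 = 0.010513 = 1.05%.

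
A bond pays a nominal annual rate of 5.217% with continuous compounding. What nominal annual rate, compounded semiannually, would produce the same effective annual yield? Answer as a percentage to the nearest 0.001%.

5.286%

EAR under continuous compounding: e^0.05217 − 1 = 0.053555.
Solve (1 + r/2)^2 = 1.053555: r/2 = 1.053555^(1/2) − 1 = 0.026428, so r = 0.052856 = 5.286%.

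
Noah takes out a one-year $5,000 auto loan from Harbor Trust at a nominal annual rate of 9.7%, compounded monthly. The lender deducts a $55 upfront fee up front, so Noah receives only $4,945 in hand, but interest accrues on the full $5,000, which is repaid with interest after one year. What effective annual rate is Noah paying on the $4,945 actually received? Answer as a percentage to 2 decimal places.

11.37%

Amount owed after one year: 5,000 × (1 + 0.097/12)^12 = 5,000 × 1.101431 = $5,507.15.
Effective rate on net proceeds: 5,507.15 / 4,945 − 1 = 0.113681 = 11.37%.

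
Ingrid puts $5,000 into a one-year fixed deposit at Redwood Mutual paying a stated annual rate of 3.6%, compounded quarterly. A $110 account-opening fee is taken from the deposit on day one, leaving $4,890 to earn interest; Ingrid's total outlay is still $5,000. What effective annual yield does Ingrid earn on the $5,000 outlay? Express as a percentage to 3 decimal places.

1.369%

Value after one year: 4,890 × (1 + 0.036/4)^4 = 4,890 × 1.036489 = $5,068.43.
Effective yield on the $5,000 outlay: 5,068.43 / 5,000 − 1 = 0.013686 = 1.369%.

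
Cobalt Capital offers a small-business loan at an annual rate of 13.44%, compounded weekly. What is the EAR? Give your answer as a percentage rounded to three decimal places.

14.365%

EAR = (1 + 0.1344/52)^52 − 1.
= (1 + 0.002585)^52 − 1 = 1.143652 − 1 = 14.365%.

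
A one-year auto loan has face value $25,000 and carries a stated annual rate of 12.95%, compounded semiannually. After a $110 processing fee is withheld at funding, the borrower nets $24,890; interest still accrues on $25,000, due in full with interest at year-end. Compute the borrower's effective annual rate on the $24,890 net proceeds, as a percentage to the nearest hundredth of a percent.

13.87%

Amount owed after one year: 25,000 × (1 + 0.1295/2)^2 = 25,000 × 1.133693 = $28,342.31.
Effective rate on net proceeds: 28,342.31 / 24,890 − 1 = 0.138703 = 13.87%.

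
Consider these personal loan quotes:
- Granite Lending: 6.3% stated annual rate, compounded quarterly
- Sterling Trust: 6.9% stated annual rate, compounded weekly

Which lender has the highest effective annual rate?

Granite Lending: (1 + 0.063/4)^4 − 1 = 6.450%
Sterling Trust: (1 + 0.069/52)^52 − 1 = 7.139%
The highest effective annual rate is Sterling Trust at 7.139%.

Sterling Trust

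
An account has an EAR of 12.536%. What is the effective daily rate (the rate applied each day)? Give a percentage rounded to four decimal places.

0.0324%

The per-day rate i satisfies (1 + i)^365 = 1 + 0.12536.
i = 1.12536^(1/365) − 1 = 0.0003236 = 0.0324%.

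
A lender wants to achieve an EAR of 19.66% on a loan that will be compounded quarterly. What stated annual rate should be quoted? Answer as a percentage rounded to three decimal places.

(1 + r/4)^4 − 1 = 0.1966, so 1 + r/4 = 1.1966^(1/4).
r/4 = 0.045893, so r = 0.183572 = 18.357%.

18.357%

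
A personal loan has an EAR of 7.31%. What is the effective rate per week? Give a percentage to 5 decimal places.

0.13577%

The per-week rate i satisfies (1 + i)^52 = 1 + 0.0731.
i = 1.0731^(1/52) − 1 = 0.0013577 = 0.13577%.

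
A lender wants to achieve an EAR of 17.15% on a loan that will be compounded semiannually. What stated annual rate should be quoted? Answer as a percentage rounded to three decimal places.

16.472%

(1 + r/2)^2 − 1 = 0.1715, so 1 + r/2 = 1.1715^(1/2).
r/2 = 0.082359, so r = 0.164717 = 16.472%.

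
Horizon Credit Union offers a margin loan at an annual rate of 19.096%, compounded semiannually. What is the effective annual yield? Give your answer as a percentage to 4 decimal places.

20.0076%

EAR = (1 + 0.19096/2)^2 − 1.
= (1 + 0.095480)^2 − 1 = 1.200076 − 1 = 20.0076%.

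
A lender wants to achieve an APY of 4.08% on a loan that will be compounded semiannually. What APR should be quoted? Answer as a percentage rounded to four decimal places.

4.0392%

(1 + r/2)^2 − 1 = 0.0408, so 1 + r/2 = 1.0408^(1/2).
r/2 = 0.020196, so r = 0.040392 = 4.0392%.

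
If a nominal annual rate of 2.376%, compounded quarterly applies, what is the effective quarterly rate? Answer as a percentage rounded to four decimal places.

0.5940%

With a nominal annual rate compounded quarterly, the periodic rate is the nominal rate divided by 4.
i = 0.02376 / 4 = 0.0059400 = 0.5940%.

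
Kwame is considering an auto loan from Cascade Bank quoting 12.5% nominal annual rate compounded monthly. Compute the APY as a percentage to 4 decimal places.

EAR = (1 + 0.125/12)^12 − 1.
= (1 + 0.010417)^12 − 1 = 1.132416 − 1 = 13.2416%.

13.2416%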